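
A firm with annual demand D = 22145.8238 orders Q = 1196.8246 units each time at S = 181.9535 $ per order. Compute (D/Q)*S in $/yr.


Number of orders = D/Q = 18.5038
Cost = 18.5038 * 181.9535 = 3366.8343

3366.8343 $/yr


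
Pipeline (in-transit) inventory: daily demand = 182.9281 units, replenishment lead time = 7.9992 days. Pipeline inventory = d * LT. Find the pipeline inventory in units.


Pipeline = 182.9281 * 7.9992 = 1463.2785

1463.2785 units


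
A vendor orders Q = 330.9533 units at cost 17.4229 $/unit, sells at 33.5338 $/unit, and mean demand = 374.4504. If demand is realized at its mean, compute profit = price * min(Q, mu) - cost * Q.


Sales at mu = min(330.9533, 374.4504) = 330.9533
Revenue = 33.5338 * 330.9533 = 11098.1218
Total cost = 17.4229 * 330.9533 = 5766.1663
Profit = 11098.1218 - 5766.1663 = 5331.9555

5331.9555 $


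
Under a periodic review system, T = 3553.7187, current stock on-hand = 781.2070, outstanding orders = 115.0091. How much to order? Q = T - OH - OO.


Inventory position = OH + OO = 781.2070 + 115.0091 = 896.2161
Q = 3553.7187 - 896.2161 = 2657.5026

2657.5026 units


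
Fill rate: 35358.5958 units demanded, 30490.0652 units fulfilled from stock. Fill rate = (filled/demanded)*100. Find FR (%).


FR = 30490.0652 / 35358.5958 * 100 = 86.2310

86.2310%


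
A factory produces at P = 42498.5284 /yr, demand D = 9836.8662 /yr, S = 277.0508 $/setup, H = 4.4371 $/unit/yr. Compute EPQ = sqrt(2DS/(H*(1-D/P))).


1 - D/P = 1 - 0.2315 = 0.7685
H*(1-D/P) = 3.4101
2DS = 5450623.3004
EPQ = sqrt(1598389.2900) = 1264.2742

1264.2742 units


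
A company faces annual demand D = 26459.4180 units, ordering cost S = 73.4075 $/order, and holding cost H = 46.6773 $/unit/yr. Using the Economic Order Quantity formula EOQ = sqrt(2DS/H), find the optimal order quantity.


2*D*S = 2 * 26459.4180 * 73.4075 = 3884639.4537
2*D*S/H = 83223.3110
EOQ = sqrt(83223.3110) = 288.4845

288.4845 units


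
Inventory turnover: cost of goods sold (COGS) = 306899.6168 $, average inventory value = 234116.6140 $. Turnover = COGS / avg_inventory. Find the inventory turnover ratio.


Turnover = 306899.6168 / 234116.6140 = 1.3109

1.3109


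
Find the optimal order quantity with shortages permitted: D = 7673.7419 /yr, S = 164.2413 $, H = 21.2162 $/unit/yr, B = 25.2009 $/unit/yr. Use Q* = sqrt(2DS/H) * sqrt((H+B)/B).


sqrt(2DS/H) = 344.6879
sqrt((H+B)/B) = 1.3572
Q* = 344.6879 * 1.3572 = 467.7965

467.7965 units


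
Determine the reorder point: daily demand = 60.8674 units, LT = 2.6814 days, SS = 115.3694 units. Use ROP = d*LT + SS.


d*LT = 60.8674 * 2.6814 = 163.2098
ROP = 163.2098 + 115.3694 = 278.5792

278.5792 units


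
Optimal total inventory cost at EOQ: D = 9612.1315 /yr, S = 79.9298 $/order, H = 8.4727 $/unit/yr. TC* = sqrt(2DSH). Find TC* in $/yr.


2*D*S*H = 13019078.7744
TC* = sqrt(13019078.7744) = 3608.1961

3608.1961 $/yr


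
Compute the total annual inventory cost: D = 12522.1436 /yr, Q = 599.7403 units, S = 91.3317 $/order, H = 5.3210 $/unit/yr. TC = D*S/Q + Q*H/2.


Ordering cost = D*S/Q = 1906.9398
Holding cost = Q*H/2 = 1595.6091
TC = 1906.9398 + 1595.6091 = 3502.5489

3502.5489 $/yr


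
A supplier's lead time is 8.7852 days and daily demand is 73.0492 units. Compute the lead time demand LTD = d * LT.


LTD = 73.0492 * 8.7852 = 641.7518

641.7518 units


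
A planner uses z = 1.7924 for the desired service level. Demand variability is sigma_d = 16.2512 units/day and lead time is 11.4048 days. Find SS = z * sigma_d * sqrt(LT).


sqrt(LT) = sqrt(11.4048) = 3.3771
SS = 1.7924 * 16.2512 * 3.3771 = 98.3703

98.3703 units


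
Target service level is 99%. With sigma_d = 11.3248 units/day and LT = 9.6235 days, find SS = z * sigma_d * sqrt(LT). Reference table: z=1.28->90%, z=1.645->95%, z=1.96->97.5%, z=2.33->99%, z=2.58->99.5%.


From the table, SL = 99% corresponds to z = 2.33
sqrt(LT) = sqrt(9.6235) = 3.1022
SS = 2.33 * 11.3248 * 3.1022 = 81.8565

81.8565 units


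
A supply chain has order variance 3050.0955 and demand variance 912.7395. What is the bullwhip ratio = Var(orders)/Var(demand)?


BW = 3050.0955 / 912.7395 = 3.3417

3.3417


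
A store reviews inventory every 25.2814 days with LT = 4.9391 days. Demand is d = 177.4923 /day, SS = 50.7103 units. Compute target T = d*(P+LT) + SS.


P + LT = 30.2205
d*(P+LT) = 177.4923 * 30.2205 = 5363.9061
T = 5363.9061 + 50.7103 = 5414.6164

5414.6164 units


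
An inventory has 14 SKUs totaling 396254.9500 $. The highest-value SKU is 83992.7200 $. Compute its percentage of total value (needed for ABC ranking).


Top item = 83992.7200
Total = 396254.9500
Percentage = 83992.7200 / 396254.9500 * 100 = 21.1966

21.1966%


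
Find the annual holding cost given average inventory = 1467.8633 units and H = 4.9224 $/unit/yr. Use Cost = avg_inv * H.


Cost = 1467.8633 * 4.9224 = 7225.4103

7225.4103 $/yr


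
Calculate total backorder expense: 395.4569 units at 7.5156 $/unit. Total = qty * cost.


Total = 395.4569 * 7.5156 = 2972.0959

2972.0959 $


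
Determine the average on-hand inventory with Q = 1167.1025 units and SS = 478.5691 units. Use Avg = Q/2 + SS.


Q/2 = 583.5512
Avg = 583.5512 + 478.5691 = 1062.1203

1062.1203 units


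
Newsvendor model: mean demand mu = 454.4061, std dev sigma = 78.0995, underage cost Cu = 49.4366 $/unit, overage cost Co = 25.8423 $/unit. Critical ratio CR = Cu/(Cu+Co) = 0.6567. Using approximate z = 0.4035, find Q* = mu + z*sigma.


CR = Cu/(Cu+Co) = 49.4366/(49.4366+25.8423) = 0.6567
z = 0.4035
Q* = 454.4061 + 0.4035 * 78.0995 = 485.9192

485.9192 units


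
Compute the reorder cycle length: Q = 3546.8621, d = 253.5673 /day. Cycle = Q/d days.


Cycle = 3546.8621 / 253.5673 = 13.9879

13.9879 days


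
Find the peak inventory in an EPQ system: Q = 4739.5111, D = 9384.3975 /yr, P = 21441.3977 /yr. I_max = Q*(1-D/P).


D/P = 0.4377
1 - D/P = 0.5623
I_max = 4739.5111 * 0.5623 = 2665.1381

2665.1381 units


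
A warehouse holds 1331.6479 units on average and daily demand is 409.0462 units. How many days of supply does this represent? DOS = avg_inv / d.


DOS = 1331.6479 / 409.0462 = 3.2555

3.2555 days


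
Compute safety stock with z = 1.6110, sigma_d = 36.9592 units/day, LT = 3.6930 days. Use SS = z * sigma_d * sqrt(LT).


sqrt(LT) = sqrt(3.6930) = 1.9217
SS = 1.6110 * 36.9592 * 1.9217 = 114.4215

114.4215 units


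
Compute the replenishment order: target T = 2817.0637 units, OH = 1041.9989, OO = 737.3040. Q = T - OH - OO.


Inventory position = OH + OO = 1041.9989 + 737.3040 = 1779.3029
Q = 2817.0637 - 1779.3029 = 1037.7608

1037.7608 units


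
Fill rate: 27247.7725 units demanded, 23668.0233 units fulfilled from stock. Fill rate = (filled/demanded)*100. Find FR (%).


FR = 23668.0233 / 27247.7725 * 100 = 86.8622

86.8622%


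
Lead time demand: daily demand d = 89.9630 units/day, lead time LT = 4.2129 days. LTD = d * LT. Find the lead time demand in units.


LTD = 89.9630 * 4.2129 = 379.0051

379.0051 units


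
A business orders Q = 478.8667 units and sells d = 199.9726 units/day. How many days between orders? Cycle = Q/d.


Cycle = 478.8667 / 199.9726 = 2.3947

2.3947 days


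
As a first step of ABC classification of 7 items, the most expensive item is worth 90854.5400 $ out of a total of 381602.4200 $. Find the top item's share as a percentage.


Top item = 90854.5400
Total = 381602.4200
Percentage = 90854.5400 / 381602.4200 * 100 = 23.8087

23.8087%


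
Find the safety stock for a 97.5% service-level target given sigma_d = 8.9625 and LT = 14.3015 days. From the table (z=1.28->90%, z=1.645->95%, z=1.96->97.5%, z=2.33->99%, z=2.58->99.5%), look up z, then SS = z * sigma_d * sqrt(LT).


From the table, SL = 97.5% corresponds to z = 1.96
sqrt(LT) = sqrt(14.3015) = 3.7817
SS = 1.96 * 8.9625 * 3.7817 = 66.4318

66.4318 units


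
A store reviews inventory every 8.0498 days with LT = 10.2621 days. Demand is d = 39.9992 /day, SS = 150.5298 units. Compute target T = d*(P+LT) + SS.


P + LT = 18.3119
d*(P+LT) = 39.9992 * 18.3119 = 732.4614
T = 732.4614 + 150.5298 = 882.9912

882.9912 units


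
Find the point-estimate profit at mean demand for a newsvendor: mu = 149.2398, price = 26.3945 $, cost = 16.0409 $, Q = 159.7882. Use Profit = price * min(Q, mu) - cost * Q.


Sales at mu = min(159.7882, 149.2398) = 149.2398
Revenue = 26.3945 * 149.2398 = 3939.1099
Total cost = 16.0409 * 159.7882 = 2563.1465
Profit = 3939.1099 - 2563.1465 = 1375.9634

1375.9634 $


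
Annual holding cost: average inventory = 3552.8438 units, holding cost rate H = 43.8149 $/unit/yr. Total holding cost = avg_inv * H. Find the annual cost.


Cost = 3552.8438 * 43.8149 = 155667.4958

155667.4958 $/yr


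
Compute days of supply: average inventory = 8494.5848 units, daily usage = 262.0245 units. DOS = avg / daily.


DOS = 8494.5848 / 262.0245 = 32.4190

32.4190 days


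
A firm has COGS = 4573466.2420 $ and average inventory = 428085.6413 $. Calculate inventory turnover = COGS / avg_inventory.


Turnover = 4573466.2420 / 428085.6413 = 10.6835

10.6835


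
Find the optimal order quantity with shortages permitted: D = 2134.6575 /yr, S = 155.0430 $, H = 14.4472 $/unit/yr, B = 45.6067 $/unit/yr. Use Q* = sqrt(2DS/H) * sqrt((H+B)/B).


sqrt(2DS/H) = 214.0491
sqrt((H+B)/B) = 1.1475
Q* = 214.0491 * 1.1475 = 245.6233

245.6233 units


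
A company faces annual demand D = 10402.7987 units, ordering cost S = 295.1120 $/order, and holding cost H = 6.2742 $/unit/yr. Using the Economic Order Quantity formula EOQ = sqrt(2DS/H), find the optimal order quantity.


2*D*S = 2 * 10402.7987 * 295.1120 = 6139981.4599
2*D*S/H = 978607.8639
EOQ = sqrt(978607.8639) = 989.2461

989.2461 units


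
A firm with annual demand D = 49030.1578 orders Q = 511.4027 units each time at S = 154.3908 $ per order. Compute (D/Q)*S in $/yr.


Number of orders = D/Q = 95.8739
Cost = 95.8739 * 154.3908 = 14802.0440

14802.0440 $/yr


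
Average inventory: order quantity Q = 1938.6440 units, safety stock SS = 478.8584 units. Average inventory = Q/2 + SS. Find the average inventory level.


Q/2 = 969.3220
Avg = 969.3220 + 478.8584 = 1448.1804

1448.1804 units


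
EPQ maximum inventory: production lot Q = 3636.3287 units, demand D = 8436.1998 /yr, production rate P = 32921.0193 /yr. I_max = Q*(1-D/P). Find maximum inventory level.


D/P = 0.2563
1 - D/P = 0.7437
I_max = 3636.3287 * 0.7437 = 2704.4986

2704.4986 units


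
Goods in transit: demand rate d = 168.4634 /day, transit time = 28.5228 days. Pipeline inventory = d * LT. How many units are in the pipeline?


Pipeline = 168.4634 * 28.5228 = 4805.0479

4805.0479 units


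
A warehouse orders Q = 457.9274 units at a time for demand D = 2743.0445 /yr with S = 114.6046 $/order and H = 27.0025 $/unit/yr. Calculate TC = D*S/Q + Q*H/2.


Ordering cost = D*S/Q = 686.4964
Holding cost = Q*H/2 = 6182.5923
TC = 686.4964 + 6182.5923 = 6869.0887

6869.0887 $/yr


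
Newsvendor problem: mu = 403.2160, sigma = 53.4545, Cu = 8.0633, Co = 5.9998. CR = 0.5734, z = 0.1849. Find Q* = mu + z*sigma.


CR = Cu/(Cu+Co) = 8.0633/(8.0633+5.9998) = 0.5734
z = 0.1849
Q* = 403.2160 + 0.1849 * 53.4545 = 413.0997

413.0997 units


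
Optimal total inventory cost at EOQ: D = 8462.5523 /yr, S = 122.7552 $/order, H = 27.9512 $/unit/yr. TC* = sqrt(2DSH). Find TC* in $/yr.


2*D*S*H = 58072659.7489
TC* = sqrt(58072659.7489) = 7620.5420

7620.5420 $/yr


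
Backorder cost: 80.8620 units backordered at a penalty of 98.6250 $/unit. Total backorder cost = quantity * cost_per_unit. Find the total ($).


Total = 80.8620 * 98.6250 = 7975.0147

7975.0147 $


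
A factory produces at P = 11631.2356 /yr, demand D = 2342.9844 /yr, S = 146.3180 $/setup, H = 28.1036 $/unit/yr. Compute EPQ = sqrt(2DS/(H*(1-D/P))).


1 - D/P = 1 - 0.2014 = 0.7986
H*(1-D/P) = 22.4424
2DS = 685641.5829
EPQ = sqrt(30551.1170) = 174.7888

174.7888 units


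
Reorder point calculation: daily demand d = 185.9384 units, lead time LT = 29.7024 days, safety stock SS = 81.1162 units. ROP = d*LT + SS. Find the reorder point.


d*LT = 185.9384 * 29.7024 = 5522.8167
ROP = 5522.8167 + 81.1162 = 5603.9329

5603.9329 units


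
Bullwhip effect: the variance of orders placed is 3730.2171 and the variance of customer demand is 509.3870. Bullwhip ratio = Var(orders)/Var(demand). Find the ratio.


BW = 3730.2171 / 509.3870 = 7.3230

7.3230


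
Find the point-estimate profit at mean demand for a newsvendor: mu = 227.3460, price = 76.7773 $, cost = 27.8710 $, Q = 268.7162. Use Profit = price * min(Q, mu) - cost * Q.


Sales at mu = min(268.7162, 227.3460) = 227.3460
Revenue = 76.7773 * 227.3460 = 17455.0120
Total cost = 27.8710 * 268.7162 = 7489.3892
Profit = 17455.0120 - 7489.3892 = 9965.6228

9965.6228 $


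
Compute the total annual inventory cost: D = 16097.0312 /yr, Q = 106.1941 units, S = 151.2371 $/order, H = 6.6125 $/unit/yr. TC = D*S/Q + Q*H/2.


Ordering cost = D*S/Q = 22924.7041
Holding cost = Q*H/2 = 351.1042
TC = 22924.7041 + 351.1042 = 23275.8083

23275.8083 $/yr


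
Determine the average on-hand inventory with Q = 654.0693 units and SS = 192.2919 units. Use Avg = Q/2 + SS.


Q/2 = 327.0346
Avg = 327.0346 + 192.2919 = 519.3265

519.3265 units


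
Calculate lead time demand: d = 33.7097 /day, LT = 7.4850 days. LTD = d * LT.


LTD = 33.7097 * 7.4850 = 252.3171

252.3171 units


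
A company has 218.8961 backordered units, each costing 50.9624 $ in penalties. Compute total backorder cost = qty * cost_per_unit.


Total = 218.8961 * 50.9624 = 11155.4706

11155.4706 $


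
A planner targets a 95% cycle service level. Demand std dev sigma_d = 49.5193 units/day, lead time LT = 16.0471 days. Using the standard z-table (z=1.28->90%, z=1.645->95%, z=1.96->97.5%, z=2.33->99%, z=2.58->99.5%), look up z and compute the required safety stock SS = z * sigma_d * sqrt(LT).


From the table, SL = 95% corresponds to z = 1.645
sqrt(LT) = sqrt(16.0471) = 4.0059
SS = 1.645 * 49.5193 * 4.0059 = 326.3162

326.3162 units


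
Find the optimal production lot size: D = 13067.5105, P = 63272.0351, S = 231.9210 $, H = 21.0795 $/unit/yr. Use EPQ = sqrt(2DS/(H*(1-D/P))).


1 - D/P = 1 - 0.2065 = 0.7935
H*(1-D/P) = 16.7260
2DS = 6061260.2053
EPQ = sqrt(362386.1303) = 601.9852

601.9852 units


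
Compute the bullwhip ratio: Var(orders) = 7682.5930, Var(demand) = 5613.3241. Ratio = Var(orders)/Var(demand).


BW = 7682.5930 / 5613.3241 = 1.3686

1.3686


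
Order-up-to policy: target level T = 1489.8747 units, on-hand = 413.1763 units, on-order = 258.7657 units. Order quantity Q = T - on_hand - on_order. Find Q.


Inventory position = OH + OO = 413.1763 + 258.7657 = 671.9420
Q = 1489.8747 - 671.9420 = 817.9327

817.9327 units


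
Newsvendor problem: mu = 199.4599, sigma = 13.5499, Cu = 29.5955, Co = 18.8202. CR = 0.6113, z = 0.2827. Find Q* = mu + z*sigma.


CR = Cu/(Cu+Co) = 29.5955/(29.5955+18.8202) = 0.6113
z = 0.2827
Q* = 199.4599 + 0.2827 * 13.5499 = 203.2905

203.2905 units


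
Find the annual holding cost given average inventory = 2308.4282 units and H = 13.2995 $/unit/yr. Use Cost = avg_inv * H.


Cost = 2308.4282 * 13.2995 = 30700.9408

30700.9408 $/yr


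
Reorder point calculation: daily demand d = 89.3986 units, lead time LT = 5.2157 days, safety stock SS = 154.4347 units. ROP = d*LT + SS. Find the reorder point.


d*LT = 89.3986 * 5.2157 = 466.2763
ROP = 466.2763 + 154.4347 = 620.7110

620.7110 units


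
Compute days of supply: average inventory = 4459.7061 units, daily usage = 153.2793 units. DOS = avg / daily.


DOS = 4459.7061 / 153.2793 = 29.0953

29.0953 days


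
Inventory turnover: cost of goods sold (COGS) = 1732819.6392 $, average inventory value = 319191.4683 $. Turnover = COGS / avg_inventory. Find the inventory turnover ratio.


Turnover = 1732819.6392 / 319191.4683 = 5.4288

5.4288


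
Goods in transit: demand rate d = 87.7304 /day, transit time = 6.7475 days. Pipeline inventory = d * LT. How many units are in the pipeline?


Pipeline = 87.7304 * 6.7475 = 591.9609

591.9609 units


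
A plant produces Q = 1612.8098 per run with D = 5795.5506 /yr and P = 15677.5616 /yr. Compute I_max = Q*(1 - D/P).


D/P = 0.3697
1 - D/P = 0.6303
I_max = 1612.8098 * 0.6303 = 1016.5997

1016.5997 units


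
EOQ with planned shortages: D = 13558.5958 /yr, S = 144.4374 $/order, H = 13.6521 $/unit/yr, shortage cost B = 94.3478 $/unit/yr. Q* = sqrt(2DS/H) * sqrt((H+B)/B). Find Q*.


sqrt(2DS/H) = 535.6270
sqrt((H+B)/B) = 1.0699
Q* = 535.6270 * 1.0699 = 573.0708

573.0708 units


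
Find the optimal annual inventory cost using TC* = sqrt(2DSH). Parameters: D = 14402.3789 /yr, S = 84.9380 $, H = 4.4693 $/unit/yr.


2*D*S*H = 10934672.1426
TC* = sqrt(10934672.1426) = 3306.7616

3306.7616 $/yr


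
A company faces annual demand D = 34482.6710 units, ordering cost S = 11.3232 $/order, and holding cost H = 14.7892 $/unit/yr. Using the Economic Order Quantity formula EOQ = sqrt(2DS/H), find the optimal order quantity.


2*D*S = 2 * 34482.6710 * 11.3232 = 780908.3605
2*D*S/H = 52802.6100
EOQ = sqrt(52802.6100) = 229.7882

229.7882 units


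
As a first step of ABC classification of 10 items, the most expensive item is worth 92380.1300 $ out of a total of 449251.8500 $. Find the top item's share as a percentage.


Top item = 92380.1300
Total = 449251.8500
Percentage = 92380.1300 / 449251.8500 * 100 = 20.5631

20.5631%


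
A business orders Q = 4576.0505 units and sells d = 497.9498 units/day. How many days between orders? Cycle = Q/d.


Cycle = 4576.0505 / 497.9498 = 9.1898

9.1898 days


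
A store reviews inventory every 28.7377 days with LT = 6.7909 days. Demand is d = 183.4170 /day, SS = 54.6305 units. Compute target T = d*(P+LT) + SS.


P + LT = 35.5286
d*(P+LT) = 183.4170 * 35.5286 = 6516.5492
T = 6516.5492 + 54.6305 = 6571.1797

6571.1797 units


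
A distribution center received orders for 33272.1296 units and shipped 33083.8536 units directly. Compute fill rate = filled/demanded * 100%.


FR = 33083.8536 / 33272.1296 * 100 = 99.4341

99.4341%


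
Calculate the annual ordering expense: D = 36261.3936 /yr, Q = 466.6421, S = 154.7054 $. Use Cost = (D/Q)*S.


Number of orders = D/Q = 77.7071
Cost = 77.7071 * 154.7054 = 12021.7044

12021.7044 $/yr


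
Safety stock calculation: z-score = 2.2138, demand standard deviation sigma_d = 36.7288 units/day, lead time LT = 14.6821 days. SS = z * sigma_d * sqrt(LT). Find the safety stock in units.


sqrt(LT) = sqrt(14.6821) = 3.8317
SS = 2.2138 * 36.7288 * 3.8317 = 311.5582

311.5582 units


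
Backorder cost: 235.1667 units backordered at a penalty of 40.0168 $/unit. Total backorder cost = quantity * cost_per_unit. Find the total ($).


Total = 235.1667 * 40.0168 = 9410.6188

9410.6188 $


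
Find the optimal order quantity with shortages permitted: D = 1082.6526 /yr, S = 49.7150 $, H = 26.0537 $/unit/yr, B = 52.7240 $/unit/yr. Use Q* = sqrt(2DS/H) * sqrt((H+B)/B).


sqrt(2DS/H) = 64.2789
sqrt((H+B)/B) = 1.2224
Q* = 64.2789 * 1.2224 = 78.5717

78.5717 units


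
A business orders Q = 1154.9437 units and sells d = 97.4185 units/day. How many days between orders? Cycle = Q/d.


Cycle = 1154.9437 / 97.4185 = 11.8555

11.8555 days


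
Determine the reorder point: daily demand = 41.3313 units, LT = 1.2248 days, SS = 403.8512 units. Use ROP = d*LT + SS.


d*LT = 41.3313 * 1.2248 = 50.6226
ROP = 50.6226 + 403.8512 = 454.4738

454.4738 units


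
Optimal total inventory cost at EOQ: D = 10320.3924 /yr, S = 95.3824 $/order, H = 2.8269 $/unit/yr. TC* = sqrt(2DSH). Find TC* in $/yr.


2*D*S*H = 5565509.1061
TC* = sqrt(5565509.1061) = 2359.1331

2359.1331 $/yr


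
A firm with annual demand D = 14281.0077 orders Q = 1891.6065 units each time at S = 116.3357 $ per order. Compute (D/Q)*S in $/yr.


Number of orders = D/Q = 7.5497
Cost = 7.5497 * 116.3357 = 878.2963

878.2963 $/yr


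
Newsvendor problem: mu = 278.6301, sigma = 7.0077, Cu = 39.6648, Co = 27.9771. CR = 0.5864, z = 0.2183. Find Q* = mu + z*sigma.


CR = Cu/(Cu+Co) = 39.6648/(39.6648+27.9771) = 0.5864
z = 0.2183
Q* = 278.6301 + 0.2183 * 7.0077 = 280.1599

280.1599 units


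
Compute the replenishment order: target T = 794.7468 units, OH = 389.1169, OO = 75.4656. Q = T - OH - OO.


Inventory position = OH + OO = 389.1169 + 75.4656 = 464.5825
Q = 794.7468 - 464.5825 = 330.1643

330.1643 units


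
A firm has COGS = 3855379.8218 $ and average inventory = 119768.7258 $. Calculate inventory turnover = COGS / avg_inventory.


Turnover = 3855379.8218 / 119768.7258 = 32.1902

32.1902


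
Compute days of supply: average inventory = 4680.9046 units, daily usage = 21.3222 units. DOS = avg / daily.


DOS = 4680.9046 / 21.3222 = 219.5320

219.5320 days


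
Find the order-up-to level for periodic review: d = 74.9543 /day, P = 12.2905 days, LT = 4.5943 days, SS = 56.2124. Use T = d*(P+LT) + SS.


P + LT = 16.8848
d*(P+LT) = 74.9543 * 16.8848 = 1265.5884
T = 1265.5884 + 56.2124 = 1321.8008

1321.8008 units


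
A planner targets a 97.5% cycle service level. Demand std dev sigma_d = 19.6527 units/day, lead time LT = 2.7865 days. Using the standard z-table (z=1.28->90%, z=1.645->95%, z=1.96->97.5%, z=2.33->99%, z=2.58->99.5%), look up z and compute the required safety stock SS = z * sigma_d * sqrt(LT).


From the table, SL = 97.5% corresponds to z = 1.96
sqrt(LT) = sqrt(2.7865) = 1.6693
SS = 1.96 * 19.6527 * 1.6693 = 64.2995

64.2995 units


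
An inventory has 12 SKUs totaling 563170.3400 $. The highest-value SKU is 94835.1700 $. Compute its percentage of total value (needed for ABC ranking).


Top item = 94835.1700
Total = 563170.3400
Percentage = 94835.1700 / 563170.3400 * 100 = 16.8395

16.8395%


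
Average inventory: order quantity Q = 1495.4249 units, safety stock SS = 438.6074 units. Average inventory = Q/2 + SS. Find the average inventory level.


Q/2 = 747.7124
Avg = 747.7124 + 438.6074 = 1186.3198

1186.3198 units


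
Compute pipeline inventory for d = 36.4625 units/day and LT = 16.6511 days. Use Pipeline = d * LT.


Pipeline = 36.4625 * 16.6511 = 607.1407

607.1407 units


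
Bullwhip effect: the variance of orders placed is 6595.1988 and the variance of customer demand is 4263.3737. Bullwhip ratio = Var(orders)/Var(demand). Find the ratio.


BW = 6595.1988 / 4263.3737 = 1.5469

1.5469


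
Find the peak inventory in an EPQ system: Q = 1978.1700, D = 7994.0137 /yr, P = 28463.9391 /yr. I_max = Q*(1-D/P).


D/P = 0.2808
1 - D/P = 0.7192
I_max = 1978.1700 * 0.7192 = 1422.6068

1422.6068 units


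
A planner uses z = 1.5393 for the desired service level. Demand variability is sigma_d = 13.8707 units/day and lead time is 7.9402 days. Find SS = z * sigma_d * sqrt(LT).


sqrt(LT) = sqrt(7.9402) = 2.8178
SS = 1.5393 * 13.8707 * 2.8178 = 60.1641

60.1641 units


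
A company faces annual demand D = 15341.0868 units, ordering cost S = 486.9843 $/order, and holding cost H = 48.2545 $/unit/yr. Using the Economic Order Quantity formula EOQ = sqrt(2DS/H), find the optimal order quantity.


2*D*S = 2 * 15341.0868 * 486.9843 = 14941736.8331
2*D*S/H = 309644.4235
EOQ = sqrt(309644.4235) = 556.4570

556.4570 units


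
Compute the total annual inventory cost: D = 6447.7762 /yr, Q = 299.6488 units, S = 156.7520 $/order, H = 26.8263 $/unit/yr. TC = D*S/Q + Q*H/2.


Ordering cost = D*S/Q = 3372.9547
Holding cost = Q*H/2 = 4019.2343
TC = 3372.9547 + 4019.2343 = 7392.1890

7392.1890 $/yr


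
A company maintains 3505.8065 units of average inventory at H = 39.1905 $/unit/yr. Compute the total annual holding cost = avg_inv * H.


Cost = 3505.8065 * 39.1905 = 137394.3096

137394.3096 $/yr


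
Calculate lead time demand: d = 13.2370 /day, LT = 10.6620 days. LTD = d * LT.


LTD = 13.2370 * 10.6620 = 141.1329

141.1329 units


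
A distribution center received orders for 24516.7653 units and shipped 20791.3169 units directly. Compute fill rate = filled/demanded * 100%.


FR = 20791.3169 / 24516.7653 * 100 = 84.8045

84.8045%


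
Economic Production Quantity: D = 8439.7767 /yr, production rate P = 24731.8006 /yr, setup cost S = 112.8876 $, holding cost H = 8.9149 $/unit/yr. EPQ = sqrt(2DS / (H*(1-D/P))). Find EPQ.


1 - D/P = 1 - 0.3413 = 0.6587
H*(1-D/P) = 5.8727
2DS = 1905492.2724
EPQ = sqrt(324467.6577) = 569.6206

569.6206 units


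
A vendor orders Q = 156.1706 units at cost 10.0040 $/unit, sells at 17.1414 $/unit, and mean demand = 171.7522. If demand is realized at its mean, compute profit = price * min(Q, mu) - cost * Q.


Sales at mu = min(156.1706, 171.7522) = 156.1706
Revenue = 17.1414 * 156.1706 = 2676.9827
Total cost = 10.0040 * 156.1706 = 1562.3307
Profit = 2676.9827 - 1562.3307 = 1114.6520

1114.6520 $


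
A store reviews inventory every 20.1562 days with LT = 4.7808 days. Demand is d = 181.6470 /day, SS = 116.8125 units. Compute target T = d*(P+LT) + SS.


P + LT = 24.9370
d*(P+LT) = 181.6470 * 24.9370 = 4529.7312
T = 4529.7312 + 116.8125 = 4646.5437

4646.5437 units


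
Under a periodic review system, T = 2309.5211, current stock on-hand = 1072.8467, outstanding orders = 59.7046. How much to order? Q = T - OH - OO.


Inventory position = OH + OO = 1072.8467 + 59.7046 = 1132.5513
Q = 2309.5211 - 1132.5513 = 1176.9698

1176.9698 units


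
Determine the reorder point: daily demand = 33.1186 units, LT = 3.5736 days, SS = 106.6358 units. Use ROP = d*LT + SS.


d*LT = 33.1186 * 3.5736 = 118.3526
ROP = 118.3526 + 106.6358 = 224.9884

224.9884 units


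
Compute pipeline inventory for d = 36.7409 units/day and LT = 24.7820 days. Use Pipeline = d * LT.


Pipeline = 36.7409 * 24.7820 = 910.5130

910.5130 units


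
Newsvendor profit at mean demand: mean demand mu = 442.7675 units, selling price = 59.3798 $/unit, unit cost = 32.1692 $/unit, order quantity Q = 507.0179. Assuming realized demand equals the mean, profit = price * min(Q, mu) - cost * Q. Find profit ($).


Sales at mu = min(507.0179, 442.7675) = 442.7675
Revenue = 59.3798 * 442.7675 = 26291.4456
Total cost = 32.1692 * 507.0179 = 16310.3602
Profit = 26291.4456 - 16310.3602 = 9981.0854

9981.0854 $


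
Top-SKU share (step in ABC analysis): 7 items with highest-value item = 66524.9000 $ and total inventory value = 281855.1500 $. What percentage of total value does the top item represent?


Top item = 66524.9000
Total = 281855.1500
Percentage = 66524.9000 / 281855.1500 * 100 = 23.6025

23.6025%


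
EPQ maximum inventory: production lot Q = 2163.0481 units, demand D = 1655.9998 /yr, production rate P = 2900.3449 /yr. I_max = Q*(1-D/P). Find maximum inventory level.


D/P = 0.5710
1 - D/P = 0.4290
I_max = 2163.0481 * 0.4290 = 928.0201

928.0201 units


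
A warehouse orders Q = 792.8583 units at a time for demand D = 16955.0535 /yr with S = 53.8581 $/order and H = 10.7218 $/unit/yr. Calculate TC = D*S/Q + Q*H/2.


Ordering cost = D*S/Q = 1151.7404
Holding cost = Q*H/2 = 4250.4341
TC = 1151.7404 + 4250.4341 = 5402.1745

5402.1745 $/yr


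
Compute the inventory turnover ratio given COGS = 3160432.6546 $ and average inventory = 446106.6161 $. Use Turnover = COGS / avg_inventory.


Turnover = 3160432.6546 / 446106.6161 = 7.0845

7.0845


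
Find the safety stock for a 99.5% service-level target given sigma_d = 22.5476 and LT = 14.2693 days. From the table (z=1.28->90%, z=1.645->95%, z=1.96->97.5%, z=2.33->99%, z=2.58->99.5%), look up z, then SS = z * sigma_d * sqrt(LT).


From the table, SL = 99.5% corresponds to z = 2.58
sqrt(LT) = sqrt(14.2693) = 3.7775
SS = 2.58 * 22.5476 * 3.7775 = 219.7462

219.7462 units


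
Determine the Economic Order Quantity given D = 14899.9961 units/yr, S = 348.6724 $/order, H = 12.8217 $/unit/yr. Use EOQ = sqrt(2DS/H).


2*D*S = 2 * 14899.9961 * 348.6724 = 10390434.8004
2*D*S/H = 810378.8733
EOQ = sqrt(810378.8733) = 900.2105

900.2105 units


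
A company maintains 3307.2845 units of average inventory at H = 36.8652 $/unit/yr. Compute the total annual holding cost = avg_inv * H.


Cost = 3307.2845 * 36.8652 = 121923.7045

121923.7045 $/yr


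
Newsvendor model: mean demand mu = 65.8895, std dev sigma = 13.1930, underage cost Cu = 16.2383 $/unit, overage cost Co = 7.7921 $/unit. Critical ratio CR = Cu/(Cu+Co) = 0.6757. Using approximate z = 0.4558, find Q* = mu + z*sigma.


CR = Cu/(Cu+Co) = 16.2383/(16.2383+7.7921) = 0.6757
z = 0.4558
Q* = 65.8895 + 0.4558 * 13.1930 = 71.9029

71.9029 units


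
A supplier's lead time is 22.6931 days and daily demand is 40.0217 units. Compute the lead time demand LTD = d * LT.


LTD = 40.0217 * 22.6931 = 908.2164

908.2164 units


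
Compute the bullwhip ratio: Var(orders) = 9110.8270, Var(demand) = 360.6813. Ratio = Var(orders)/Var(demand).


BW = 9110.8270 / 360.6813 = 25.2600

25.2600


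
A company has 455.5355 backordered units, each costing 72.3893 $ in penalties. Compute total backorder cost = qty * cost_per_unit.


Total = 455.5355 * 72.3893 = 32975.8960

32975.8960 $


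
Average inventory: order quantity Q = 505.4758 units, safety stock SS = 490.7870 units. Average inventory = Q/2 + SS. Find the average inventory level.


Q/2 = 252.7379
Avg = 252.7379 + 490.7870 = 743.5249

743.5249 units


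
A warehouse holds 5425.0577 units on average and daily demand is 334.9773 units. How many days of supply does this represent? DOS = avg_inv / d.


DOS = 5425.0577 / 334.9773 = 16.1953

16.1953 days


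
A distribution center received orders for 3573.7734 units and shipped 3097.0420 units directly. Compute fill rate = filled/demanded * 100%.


FR = 3097.0420 / 3573.7734 * 100 = 86.6603

86.6603%


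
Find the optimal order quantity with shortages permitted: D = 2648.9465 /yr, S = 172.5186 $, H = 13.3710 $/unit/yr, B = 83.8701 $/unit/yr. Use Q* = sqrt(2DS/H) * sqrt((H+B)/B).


sqrt(2DS/H) = 261.4494
sqrt((H+B)/B) = 1.0768
Q* = 261.4494 * 1.0768 = 281.5198

281.5198 units


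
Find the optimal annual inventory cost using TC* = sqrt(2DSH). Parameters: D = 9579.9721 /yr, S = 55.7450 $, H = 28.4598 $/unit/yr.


2*D*S*H = 30397089.5909
TC* = sqrt(30397089.5909) = 5513.3556

5513.3556 $/yr


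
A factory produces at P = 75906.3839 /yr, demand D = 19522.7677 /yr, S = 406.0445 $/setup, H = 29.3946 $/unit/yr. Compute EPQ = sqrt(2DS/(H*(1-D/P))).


1 - D/P = 1 - 0.2572 = 0.7428
H*(1-D/P) = 21.8344
2DS = 15854224.8987
EPQ = sqrt(726110.6994) = 852.1213

852.1213 units


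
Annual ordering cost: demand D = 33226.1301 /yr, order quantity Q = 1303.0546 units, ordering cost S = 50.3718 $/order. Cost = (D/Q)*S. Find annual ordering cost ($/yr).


Number of orders = D/Q = 25.4986
Cost = 25.4986 * 50.3718 = 1284.4128

1284.4128 $/yr


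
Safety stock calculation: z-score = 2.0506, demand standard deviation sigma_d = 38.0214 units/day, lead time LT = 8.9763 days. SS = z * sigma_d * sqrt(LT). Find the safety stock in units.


sqrt(LT) = sqrt(8.9763) = 2.9960
SS = 2.0506 * 38.0214 * 2.9960 = 233.5919

233.5919 units


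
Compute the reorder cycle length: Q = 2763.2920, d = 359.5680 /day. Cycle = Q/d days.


Cycle = 2763.2920 / 359.5680 = 7.6850

7.6850 days


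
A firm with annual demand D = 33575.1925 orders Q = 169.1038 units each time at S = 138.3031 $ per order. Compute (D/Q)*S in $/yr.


Number of orders = D/Q = 198.5478
Cost = 198.5478 * 138.3031 = 27459.7804

27459.7804 $/yr


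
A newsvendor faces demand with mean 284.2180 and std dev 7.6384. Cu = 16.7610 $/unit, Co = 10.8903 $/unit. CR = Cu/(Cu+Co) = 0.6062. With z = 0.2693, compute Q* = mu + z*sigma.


CR = Cu/(Cu+Co) = 16.7610/(16.7610+10.8903) = 0.6062
z = 0.2693
Q* = 284.2180 + 0.2693 * 7.6384 = 286.2750

286.2750 units


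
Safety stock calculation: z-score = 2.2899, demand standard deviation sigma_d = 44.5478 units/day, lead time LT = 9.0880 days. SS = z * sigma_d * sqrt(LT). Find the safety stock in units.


sqrt(LT) = sqrt(9.0880) = 3.0146
SS = 2.2899 * 44.5478 * 3.0146 = 307.5225

307.5225 units


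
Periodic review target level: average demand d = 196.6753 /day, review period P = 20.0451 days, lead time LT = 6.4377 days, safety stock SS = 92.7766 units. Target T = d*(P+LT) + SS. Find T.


P + LT = 26.4828
d*(P+LT) = 196.6753 * 26.4828 = 5208.5126
T = 5208.5126 + 92.7766 = 5301.2892

5301.2892 units


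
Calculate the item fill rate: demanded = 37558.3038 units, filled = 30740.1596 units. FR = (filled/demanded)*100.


FR = 30740.1596 / 37558.3038 * 100 = 81.8465

81.8465%


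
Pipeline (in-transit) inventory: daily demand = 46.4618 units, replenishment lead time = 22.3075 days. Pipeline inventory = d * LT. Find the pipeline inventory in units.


Pipeline = 46.4618 * 22.3075 = 1036.4466

1036.4466 units


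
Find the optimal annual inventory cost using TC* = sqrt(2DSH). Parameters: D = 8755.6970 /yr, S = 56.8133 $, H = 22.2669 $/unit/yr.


2*D*S*H = 22152895.2698
TC* = sqrt(22152895.2698) = 4706.6862

4706.6862 $/yr


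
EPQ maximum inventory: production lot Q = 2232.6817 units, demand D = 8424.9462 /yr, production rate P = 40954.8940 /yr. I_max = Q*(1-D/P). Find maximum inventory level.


D/P = 0.2057
1 - D/P = 0.7943
I_max = 2232.6817 * 0.7943 = 1773.3905

1773.3905 units


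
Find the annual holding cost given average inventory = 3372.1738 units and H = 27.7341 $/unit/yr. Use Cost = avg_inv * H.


Cost = 3372.1738 * 27.7341 = 93524.2054

93524.2054 $/yr


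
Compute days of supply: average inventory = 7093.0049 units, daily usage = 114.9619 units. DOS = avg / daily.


DOS = 7093.0049 / 114.9619 = 61.6987

61.6987 days


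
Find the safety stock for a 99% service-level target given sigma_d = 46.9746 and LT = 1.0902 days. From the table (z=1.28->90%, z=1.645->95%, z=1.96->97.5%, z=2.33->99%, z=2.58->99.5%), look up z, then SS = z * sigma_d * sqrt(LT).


From the table, SL = 99% corresponds to z = 2.33
sqrt(LT) = sqrt(1.0902) = 1.0441
SS = 2.33 * 46.9746 * 1.0441 = 114.2805

114.2805 units


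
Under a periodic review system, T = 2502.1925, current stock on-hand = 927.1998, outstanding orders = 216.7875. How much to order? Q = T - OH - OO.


Inventory position = OH + OO = 927.1998 + 216.7875 = 1143.9873
Q = 2502.1925 - 1143.9873 = 1358.2052

1358.2052 units


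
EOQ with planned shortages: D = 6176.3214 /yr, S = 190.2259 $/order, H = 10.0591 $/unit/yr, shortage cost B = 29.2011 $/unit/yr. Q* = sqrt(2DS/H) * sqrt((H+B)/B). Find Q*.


sqrt(2DS/H) = 483.3205
sqrt((H+B)/B) = 1.1595
Q* = 483.3205 * 1.1595 = 560.4177

560.4177 units


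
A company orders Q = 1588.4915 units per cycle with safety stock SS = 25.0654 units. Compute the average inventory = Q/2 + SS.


Q/2 = 794.2458
Avg = 794.2458 + 25.0654 = 819.3111

819.3111 units


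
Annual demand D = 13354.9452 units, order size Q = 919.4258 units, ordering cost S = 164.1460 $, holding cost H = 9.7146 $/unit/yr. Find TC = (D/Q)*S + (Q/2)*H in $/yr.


Ordering cost = D*S/Q = 2384.2716
Holding cost = Q*H/2 = 4465.9269
TC = 2384.2716 + 4465.9269 = 6850.1986

6850.1986 $/yr


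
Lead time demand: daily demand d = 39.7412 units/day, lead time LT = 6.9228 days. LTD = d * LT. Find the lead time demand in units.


LTD = 39.7412 * 6.9228 = 275.1204

275.1204 units


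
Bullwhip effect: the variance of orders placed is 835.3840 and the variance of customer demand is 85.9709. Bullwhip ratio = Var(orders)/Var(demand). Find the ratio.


BW = 835.3840 / 85.9709 = 9.7171

9.7171


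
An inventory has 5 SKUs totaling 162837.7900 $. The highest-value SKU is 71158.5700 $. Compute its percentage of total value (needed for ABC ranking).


Top item = 71158.5700
Total = 162837.7900
Percentage = 71158.5700 / 162837.7900 * 100 = 43.6991

43.6991%


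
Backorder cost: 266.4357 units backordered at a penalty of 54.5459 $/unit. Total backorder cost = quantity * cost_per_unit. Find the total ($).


Total = 266.4357 * 54.5459 = 14532.9750

14532.9750 $


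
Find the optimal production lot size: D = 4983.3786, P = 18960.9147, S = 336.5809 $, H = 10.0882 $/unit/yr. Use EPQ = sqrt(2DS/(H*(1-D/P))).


1 - D/P = 1 - 0.2628 = 0.7372
H*(1-D/P) = 7.4368
2DS = 3354620.1085
EPQ = sqrt(451084.9361) = 671.6286

671.6286 units


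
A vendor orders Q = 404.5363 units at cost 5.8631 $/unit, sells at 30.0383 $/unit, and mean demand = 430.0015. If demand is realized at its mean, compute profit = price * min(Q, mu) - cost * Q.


Sales at mu = min(404.5363, 430.0015) = 404.5363
Revenue = 30.0383 * 404.5363 = 12151.5827
Total cost = 5.8631 * 404.5363 = 2371.8368
Profit = 12151.5827 - 2371.8368 = 9779.7460

9779.7460 $


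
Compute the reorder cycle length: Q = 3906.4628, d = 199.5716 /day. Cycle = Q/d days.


Cycle = 3906.4628 / 199.5716 = 19.5742

19.5742 days


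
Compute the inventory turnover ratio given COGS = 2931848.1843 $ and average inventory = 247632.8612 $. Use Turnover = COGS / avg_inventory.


Turnover = 2931848.1843 / 247632.8612 = 11.8395

11.8395


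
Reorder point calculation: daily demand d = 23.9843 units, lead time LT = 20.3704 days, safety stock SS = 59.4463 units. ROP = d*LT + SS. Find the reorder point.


d*LT = 23.9843 * 20.3704 = 488.5698
ROP = 488.5698 + 59.4463 = 548.0161

548.0161 units


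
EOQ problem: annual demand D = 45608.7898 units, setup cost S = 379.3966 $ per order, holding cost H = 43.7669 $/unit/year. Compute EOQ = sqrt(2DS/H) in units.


2*D*S = 2 * 45608.7898 * 379.3966 = 34607639.5605
2*D*S/H = 790726.3151
EOQ = sqrt(790726.3151) = 889.2279

889.2279 units


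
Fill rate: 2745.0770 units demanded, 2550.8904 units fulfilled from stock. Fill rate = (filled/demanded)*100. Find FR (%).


FR = 2550.8904 / 2745.0770 * 100 = 92.9260

92.9260%


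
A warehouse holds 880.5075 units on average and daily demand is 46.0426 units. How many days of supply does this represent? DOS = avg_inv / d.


DOS = 880.5075 / 46.0426 = 19.1238

19.1238 days


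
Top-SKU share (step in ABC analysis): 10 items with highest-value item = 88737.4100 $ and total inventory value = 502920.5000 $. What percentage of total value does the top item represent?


Top item = 88737.4100
Total = 502920.5000
Percentage = 88737.4100 / 502920.5000 * 100 = 17.6444

17.6444%


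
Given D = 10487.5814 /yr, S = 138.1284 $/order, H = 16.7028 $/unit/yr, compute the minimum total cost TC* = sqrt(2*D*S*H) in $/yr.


2*D*S*H = 48392449.1549
TC* = sqrt(48392449.1549) = 6956.4682

6956.4682 $/yr


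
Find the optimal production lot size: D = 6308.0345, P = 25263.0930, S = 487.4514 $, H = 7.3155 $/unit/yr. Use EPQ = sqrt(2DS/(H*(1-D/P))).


1 - D/P = 1 - 0.2497 = 0.7503
H*(1-D/P) = 5.4889
2DS = 6149720.4965
EPQ = sqrt(1120399.1088) = 1058.4891

1058.4891 units


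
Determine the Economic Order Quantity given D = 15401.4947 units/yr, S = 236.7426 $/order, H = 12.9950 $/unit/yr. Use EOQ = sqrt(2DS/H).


2*D*S = 2 * 15401.4947 * 236.7426 = 7292379.7983
2*D*S/H = 561168.1261
EOQ = sqrt(561168.1261) = 749.1116

749.1116 units


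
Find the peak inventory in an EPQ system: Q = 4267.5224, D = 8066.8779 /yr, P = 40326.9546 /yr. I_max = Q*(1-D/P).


D/P = 0.2000
1 - D/P = 0.8000
I_max = 4267.5224 * 0.8000 = 3413.8606

3413.8606 units


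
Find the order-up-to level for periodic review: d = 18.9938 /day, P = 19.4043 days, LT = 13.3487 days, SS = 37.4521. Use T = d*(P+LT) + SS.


P + LT = 32.7530
d*(P+LT) = 18.9938 * 32.7530 = 622.1039
T = 622.1039 + 37.4521 = 659.5560

659.5560 units


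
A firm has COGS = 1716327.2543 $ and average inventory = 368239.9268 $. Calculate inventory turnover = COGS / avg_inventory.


Turnover = 1716327.2543 / 368239.9268 = 4.6609

4.6609
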